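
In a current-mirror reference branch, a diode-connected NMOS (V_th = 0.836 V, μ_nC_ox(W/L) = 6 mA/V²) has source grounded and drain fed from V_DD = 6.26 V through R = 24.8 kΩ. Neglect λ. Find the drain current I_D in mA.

With gate tied to drain, V_GS = V_DS ≥ V_GS − V_th, so the device is in saturation.
KCL at the drain: ½ k_n (V_GS − V_th)² = (V_DD − V_GS)/R.
Let x = V_GS − 0.836. Then 74.4 x² + x − 5.424 = 0, giving x = 0.263 V (positive root), so V_GS = 1.1 V.
I_D = (V_DD − V_GS)/R = (6.26 − 1.1) / 24.8 = 0.208 mA.

I_D = 0.208 mA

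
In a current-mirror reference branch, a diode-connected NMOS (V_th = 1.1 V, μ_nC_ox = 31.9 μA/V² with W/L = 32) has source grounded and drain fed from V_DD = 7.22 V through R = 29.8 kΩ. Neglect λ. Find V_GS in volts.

V_GS = 1.70 V

With gate tied to drain, V_GS = V_DS ≥ V_GS − V_th, so the device is in saturation.
k_n = μ_nC_ox · (W/L) = 1.021 mA/V².
KCL at the drain: ½ k_n (V_GS − V_th)² = (V_DD − V_GS)/R.
Let x = V_GS − 1.1. Then 15.2 x² + x − 6.12 = 0, giving x = 0.602 V (positive root), so V_GS = 1.7 V.
I_D = (V_DD − V_GS)/R = (7.22 − 1.7) / 29.8 = 0.185 mA.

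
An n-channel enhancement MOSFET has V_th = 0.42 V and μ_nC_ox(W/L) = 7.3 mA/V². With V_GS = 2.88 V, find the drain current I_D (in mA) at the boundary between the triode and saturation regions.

At the boundary V_DS = V_ov = V_GS − V_th = 2.88 − 0.42 = 2.46 V.
I_D = ½ k_n V_ov² = 0.5 × 7.3 × 2.46² = 22.1 mA.

I_D = 22.1 mA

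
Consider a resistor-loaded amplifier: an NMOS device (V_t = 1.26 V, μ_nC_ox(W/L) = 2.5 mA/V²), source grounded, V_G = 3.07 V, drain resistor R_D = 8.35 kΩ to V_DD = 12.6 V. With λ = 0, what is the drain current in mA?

V_GS = V_G = 3.07 V, so V_ov = 3.07 − 1.26 = 1.81 V.
Assume saturation: I_D = ½ k_n V_ov² = 0.5 × 2.5 × 1.81² = 4.1 mA, giving V_DS = V_DD − I_D R_D = 12.6 − 4.1 × 8.35 = -21.6 V.
But -21.6 V < V_ov = 1.81 V, so the device is actually in triode.
In triode I_D = k_n[V_ov V_DS − ½ V_DS²] and I_D = (V_DD − V_DS)/R_D. Equating: 10.4 V_DS² − 38.78 V_DS + 12.6 = 0, giving V_DS = 0.36 V (the root below V_ov).
I_D = (12.6 − 0.36) / 8.35 = 1.47 mA.

I_D = 1.47 mA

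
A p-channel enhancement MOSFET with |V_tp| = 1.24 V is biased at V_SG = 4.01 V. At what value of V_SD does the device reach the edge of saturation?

The boundary between triode and saturation is V_SD = V_SG − |V_tp| = V_ov.
V_ov = 4.01 − 1.24 = 2.77 V.

V_SD,sat = 2.77 V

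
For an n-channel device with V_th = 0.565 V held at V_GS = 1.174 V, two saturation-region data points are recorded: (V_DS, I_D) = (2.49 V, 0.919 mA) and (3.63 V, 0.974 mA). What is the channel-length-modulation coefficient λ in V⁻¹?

λ = 0.0604 V⁻¹

With V_GS fixed, I_D ∝ (1 + λ V_DS) in saturation, so I_D2/I_D1 = (1 + λ V_DS2)/(1 + λ V_DS1).
0.974/0.919 = 1.06 = (1 + 3.63 λ)/(1 + 2.49 λ).
Solving: λ (I_D1 V_DS2 − I_D2 V_DS1) = I_D2 − I_D1, so λ = (0.974 − 0.919) / (0.919 × 3.63 − 0.974 × 2.49) = 0.055 / 0.911 = 0.0604 V⁻¹.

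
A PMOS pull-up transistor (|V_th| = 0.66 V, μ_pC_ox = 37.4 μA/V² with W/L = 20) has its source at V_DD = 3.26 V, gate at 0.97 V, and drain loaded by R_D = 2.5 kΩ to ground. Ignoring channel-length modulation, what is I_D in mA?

V_SG = V_DD − V_G = 3.26 − 0.97 = 2.29 V, so V_ov = 2.29 − 0.66 = 1.63 V.
k_p = μ_pC_ox · (W/L) = 0.748 mA/V².
Assume saturation: I_D = ½ k_p V_ov² = 0.5 × 0.748 × 1.63² = 0.994 mA, giving V_SD = V_DD − I_D R_D = 3.26 − 0.994 × 2.5 = 0.776 V.
But 0.776 V < V_ov = 1.63 V, so the device is actually in triode.
In triode I_D = k_p[V_ov V_SD − ½ V_SD²] and I_D = (V_DD − V_SD)/R_D. Equating: 0.935 V_SD² − 4.048 V_SD + 3.26 = 0, giving V_SD = 1.07 V (the root below V_ov).
I_D = (3.26 − 1.07) / 2.5 = 0.876 mA.

I_D = 0.876 mA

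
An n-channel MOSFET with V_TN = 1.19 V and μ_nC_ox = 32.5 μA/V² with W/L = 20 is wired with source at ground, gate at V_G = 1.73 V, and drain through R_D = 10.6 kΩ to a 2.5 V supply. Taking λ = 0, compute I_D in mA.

I_D = 0.0948 mA

V_GS = V_G = 1.73 V, so V_ov = 1.73 − 1.19 = 0.54 V.
k_n = μ_nC_ox · (W/L) = 0.65 mA/V².
Assume saturation: I_D = ½ k_n V_ov² = 0.5 × 0.65 × 0.54² = 0.0948 mA, giving V_DS = V_DD − I_D R_D = 2.5 − 0.0948 × 10.6 = 1.5 V.
V_DS = 1.5 V ≥ V_ov = 0.54 V, confirming saturation.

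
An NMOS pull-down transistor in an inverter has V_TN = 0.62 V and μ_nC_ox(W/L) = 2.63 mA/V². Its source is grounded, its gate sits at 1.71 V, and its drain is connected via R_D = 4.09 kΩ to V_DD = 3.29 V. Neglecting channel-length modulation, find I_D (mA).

I_D = 0.732 mA

V_GS = V_G = 1.71 V, so V_ov = 1.71 − 0.62 = 1.09 V.
Assume saturation: I_D = ½ k_n V_ov² = 0.5 × 2.63 × 1.09² = 1.56 mA, giving V_DS = V_DD − I_D R_D = 3.29 − 1.56 × 4.09 = -3.1 V.
But -3.1 V < V_ov = 1.09 V, so the device is actually in triode.
In triode I_D = k_n[V_ov V_DS − ½ V_DS²] and I_D = (V_DD − V_DS)/R_D. Equating: 5.38 V_DS² − 12.72 V_DS + 3.29 = 0, giving V_DS = 0.295 V (the root below V_ov).
I_D = (3.29 − 0.295) / 4.09 = 0.732 mA.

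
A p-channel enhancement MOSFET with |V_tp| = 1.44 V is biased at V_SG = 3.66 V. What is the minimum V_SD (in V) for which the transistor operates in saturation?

V_SD,sat = 2.22 V

The boundary between triode and saturation is V_SD = V_SG − |V_tp| = V_ov.
V_ov = 3.66 − 1.44 = 2.22 V.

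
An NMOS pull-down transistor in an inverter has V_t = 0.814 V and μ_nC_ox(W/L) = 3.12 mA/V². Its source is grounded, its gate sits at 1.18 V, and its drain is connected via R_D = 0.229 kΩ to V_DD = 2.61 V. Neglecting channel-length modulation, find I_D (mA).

I_D = 0.209 mA

V_GS = V_G = 1.18 V, so V_ov = 1.18 − 0.814 = 0.366 V.
Assume saturation: I_D = ½ k_n V_ov² = 0.5 × 3.12 × 0.366² = 0.209 mA, giving V_DS = V_DD − I_D R_D = 2.61 − 0.209 × 0.229 = 2.56 V.
V_DS = 2.56 V ≥ V_ov = 0.366 V, confirming saturation.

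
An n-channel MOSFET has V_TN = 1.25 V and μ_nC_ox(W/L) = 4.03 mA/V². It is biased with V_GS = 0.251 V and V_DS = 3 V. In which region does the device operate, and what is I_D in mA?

V_GS = 0.251 V < V_TN = 1.25 V, so the transistor is in cutoff.

Cutoff; I_D = 0 mA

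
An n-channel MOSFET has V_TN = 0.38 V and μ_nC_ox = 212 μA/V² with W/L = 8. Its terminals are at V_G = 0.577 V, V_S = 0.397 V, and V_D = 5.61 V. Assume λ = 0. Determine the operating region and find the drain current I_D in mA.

V_GS = V_G − V_S = 0.577 − 0.397 = 0.18 V; V_DS = V_D − V_S = 5.61 − 0.397 = 5.21 V.
V_GS = 0.18 V < V_TN = 0.38 V, so the transistor is in cutoff.

Cutoff; I_D = 0 mA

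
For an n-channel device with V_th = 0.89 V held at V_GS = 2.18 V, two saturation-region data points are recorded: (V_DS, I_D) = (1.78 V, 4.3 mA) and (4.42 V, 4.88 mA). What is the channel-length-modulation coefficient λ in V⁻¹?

With V_GS fixed, I_D ∝ (1 + λ V_DS) in saturation, so I_D2/I_D1 = (1 + λ V_DS2)/(1 + λ V_DS1).
4.88/4.3 = 1.135 = (1 + 4.42 λ)/(1 + 1.78 λ).
Solving: λ (I_D1 V_DS2 − I_D2 V_DS1) = I_D2 − I_D1, so λ = (4.88 − 4.3) / (4.3 × 4.42 − 4.88 × 1.78) = 0.58 / 10.3 = 0.0562 V⁻¹.

λ = 0.0562 V⁻¹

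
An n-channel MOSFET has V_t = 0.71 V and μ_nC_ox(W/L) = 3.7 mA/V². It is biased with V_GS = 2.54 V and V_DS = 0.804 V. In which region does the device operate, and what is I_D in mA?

V_ov = V_GS − V_t = 2.54 − 0.71 = 1.83 V.
Since V_DS = 0.804 V < V_ov = 1.83 V, the device is in the triode region.
I_D = k_n [V_ov · V_DS − ½ V_DS²] = 3.7 × [1.83 × 0.804 − 0.5 × 0.804²] = 4.25 mA.

Triode; I_D = 4.25 mA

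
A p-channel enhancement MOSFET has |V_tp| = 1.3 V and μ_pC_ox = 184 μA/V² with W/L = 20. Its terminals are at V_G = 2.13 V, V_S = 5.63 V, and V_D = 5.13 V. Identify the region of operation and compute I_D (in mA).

Triode; I_D = 3.59 mA

V_SG = V_S − V_G = 5.63 − 2.13 = 3.5 V; V_SD = V_S − V_D = 5.63 − 5.13 = 0.5 V.
k_p = μ_pC_ox · (W/L) = 3.68 mA/V².
V_ov = V_SG − |V_tp| = 3.5 − 1.3 = 2.2 V.
Since V_SD = 0.5 V < V_ov = 2.2 V, the device is in the triode region.
I_D = k_p [V_ov · V_SD − ½ V_SD²] = 3.68 × [2.2 × 0.5 − 0.5 × 0.5²] = 3.59 mA.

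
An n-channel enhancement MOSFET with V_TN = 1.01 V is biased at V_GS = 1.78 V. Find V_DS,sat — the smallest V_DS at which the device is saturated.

The boundary between triode and saturation is V_DS = V_GS − V_TN = V_ov.
V_ov = 1.78 − 1.01 = 0.77 V.

V_DS,sat = 0.770 V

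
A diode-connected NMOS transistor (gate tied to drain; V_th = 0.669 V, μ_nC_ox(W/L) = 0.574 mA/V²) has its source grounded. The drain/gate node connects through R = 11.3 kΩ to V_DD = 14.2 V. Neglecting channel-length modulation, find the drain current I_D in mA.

With gate tied to drain, V_GS = V_DS ≥ V_GS − V_th, so the device is in saturation.
KCL at the drain: ½ k_n (V_GS − V_th)² = (V_DD − V_GS)/R.
Let x = V_GS − 0.669. Then 3.24 x² + x − 13.53 = 0, giving x = 1.89 V (positive root), so V_GS = 2.56 V.
I_D = (V_DD − V_GS)/R = (14.2 − 2.56) / 11.3 = 1.03 mA.

I_D = 1.03 mA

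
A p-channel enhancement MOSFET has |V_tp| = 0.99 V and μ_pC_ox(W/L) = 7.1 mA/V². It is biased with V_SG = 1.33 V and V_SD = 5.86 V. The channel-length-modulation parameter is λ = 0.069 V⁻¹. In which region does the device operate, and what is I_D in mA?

V_ov = V_SG − |V_tp| = 1.33 − 0.99 = 0.34 V.
Since V_SD = 5.86 V ≥ V_ov = 0.34 V, the device is in saturation.
I_D = ½ k_p V_ov² (1 + λ V_SD) = 0.5 × 7.1 × 0.34² × (1 + 0.069 × 5.86) = 0.576 mA.

Saturation; I_D = 0.576 mA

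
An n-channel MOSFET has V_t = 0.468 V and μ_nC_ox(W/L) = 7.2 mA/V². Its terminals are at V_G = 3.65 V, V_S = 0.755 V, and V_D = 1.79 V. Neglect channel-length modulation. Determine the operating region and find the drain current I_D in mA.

Triode; I_D = 14.2 mA

V_GS = V_G − V_S = 3.65 − 0.755 = 2.9 V; V_DS = V_D − V_S = 1.79 − 0.755 = 1.04 V.
V_ov = V_GS − V_t = 2.9 − 0.468 = 2.43 V.
Since V_DS = 1.04 V < V_ov = 2.43 V, the device is in the triode region.
I_D = k_n [V_ov · V_DS − ½ V_DS²] = 7.2 × [2.43 × 1.04 − 0.5 × 1.04²] = 14.2 mA.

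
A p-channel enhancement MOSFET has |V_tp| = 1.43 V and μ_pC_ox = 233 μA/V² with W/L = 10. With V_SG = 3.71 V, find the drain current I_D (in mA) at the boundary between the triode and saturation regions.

At the boundary V_SD = V_ov = V_SG − |V_tp| = 3.71 − 1.43 = 2.28 V.
k_p = μ_pC_ox · (W/L) = 2.33 mA/V².
I_D = ½ k_p V_ov² = 0.5 × 2.33 × 2.28² = 6.06 mA.

I_D = 6.06 mA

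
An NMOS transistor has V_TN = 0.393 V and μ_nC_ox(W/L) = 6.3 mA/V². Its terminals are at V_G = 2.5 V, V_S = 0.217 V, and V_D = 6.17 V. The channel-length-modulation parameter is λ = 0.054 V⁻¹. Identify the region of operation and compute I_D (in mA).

V_GS = V_G − V_S = 2.5 − 0.217 = 2.28 V; V_DS = V_D − V_S = 6.17 − 0.217 = 5.95 V.
V_ov = V_GS − V_TN = 2.28 − 0.393 = 1.89 V.
Since V_DS = 5.95 V ≥ V_ov = 1.89 V, the device is in saturation.
I_D = ½ k_n V_ov² (1 + λ V_DS) = 0.5 × 6.3 × 1.89² × (1 + 0.054 × 5.95) = 14.9 mA.

Saturation; I_D = 14.9 mA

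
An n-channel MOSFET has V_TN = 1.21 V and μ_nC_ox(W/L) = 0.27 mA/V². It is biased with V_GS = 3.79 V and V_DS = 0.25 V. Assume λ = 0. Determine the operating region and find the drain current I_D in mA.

Triode; I_D = 0.166 mA

V_ov = V_GS − V_TN = 3.79 − 1.21 = 2.58 V.
Since V_DS = 0.25 V < V_ov = 2.58 V, the device is in the triode region.
I_D = k_n [V_ov · V_DS − ½ V_DS²] = 0.27 × [2.58 × 0.25 − 0.5 × 0.25²] = 0.166 mA.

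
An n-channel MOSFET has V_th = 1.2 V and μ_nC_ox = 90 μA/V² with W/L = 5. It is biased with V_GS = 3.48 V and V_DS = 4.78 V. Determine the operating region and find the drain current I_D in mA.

Saturation; I_D = 1.17 mA

k_n = μ_nC_ox · (W/L) = 0.45 mA/V².
V_ov = V_GS − V_th = 3.48 − 1.2 = 2.28 V.
Since V_DS = 4.78 V ≥ V_ov = 2.28 V, the device is in saturation.
I_D = ½ k_n V_ov² = 0.5 × 0.45 × 2.28² = 1.17 mA.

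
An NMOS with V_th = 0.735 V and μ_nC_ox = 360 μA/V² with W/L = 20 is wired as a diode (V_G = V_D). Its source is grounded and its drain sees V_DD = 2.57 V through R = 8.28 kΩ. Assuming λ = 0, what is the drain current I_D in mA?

With gate tied to drain, V_GS = V_DS ≥ V_GS − V_th, so the device is in saturation.
k_n = μ_nC_ox · (W/L) = 7.2 mA/V².
KCL at the drain: ½ k_n (V_GS − V_th)² = (V_DD − V_GS)/R.
Let x = V_GS − 0.735. Then 29.8 x² + x − 1.835 = 0, giving x = 0.232 V (positive root), so V_GS = 0.967 V.
I_D = (V_DD − V_GS)/R = (2.57 − 0.967) / 8.28 = 0.194 mA.

I_D = 0.194 mA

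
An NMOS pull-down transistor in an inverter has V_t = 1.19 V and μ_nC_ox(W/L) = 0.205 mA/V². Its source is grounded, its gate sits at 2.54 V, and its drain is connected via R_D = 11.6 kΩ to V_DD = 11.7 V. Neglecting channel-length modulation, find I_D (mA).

V_GS = V_G = 2.54 V, so V_ov = 2.54 − 1.19 = 1.35 V.
Assume saturation: I_D = ½ k_n V_ov² = 0.5 × 0.205 × 1.35² = 0.187 mA, giving V_DS = V_DD − I_D R_D = 11.7 − 0.187 × 11.6 = 9.53 V.
V_DS = 9.53 V ≥ V_ov = 1.35 V, confirming saturation.

I_D = 0.187 mA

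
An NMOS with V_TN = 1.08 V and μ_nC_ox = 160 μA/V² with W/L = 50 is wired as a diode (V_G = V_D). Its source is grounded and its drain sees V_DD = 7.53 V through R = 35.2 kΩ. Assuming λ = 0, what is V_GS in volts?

V_GS = 1.29 V

With gate tied to drain, V_GS = V_DS ≥ V_GS − V_TN, so the device is in saturation.
k_n = μ_nC_ox · (W/L) = 8 mA/V².
KCL at the drain: ½ k_n (V_GS − V_TN)² = (V_DD − V_GS)/R.
Let x = V_GS − 1.08. Then 141 x² + x − 6.45 = 0, giving x = 0.211 V (positive root), so V_GS = 1.29 V.
I_D = (V_DD − V_GS)/R = (7.53 − 1.29) / 35.2 = 0.177 mA.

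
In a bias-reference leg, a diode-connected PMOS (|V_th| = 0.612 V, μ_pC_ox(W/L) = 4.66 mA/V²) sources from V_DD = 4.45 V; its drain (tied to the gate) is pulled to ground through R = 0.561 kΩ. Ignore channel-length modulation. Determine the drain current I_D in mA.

With gate tied to drain, V_SG = V_SD ≥ V_SG − |V_th|, so the device is in saturation.
KCL at the drain: ½ k_p (V_SG − |V_th|)² = (V_DD − V_SG)/R.
Let x = V_SG − 0.612. Then 1.31 x² + x − 3.838 = 0, giving x = 1.37 V (positive root), so V_SG = 1.99 V.
I_D = (V_DD − V_SG)/R = (4.45 − 1.99) / 0.561 = 4.39 mA.

I_D = 4.39 mA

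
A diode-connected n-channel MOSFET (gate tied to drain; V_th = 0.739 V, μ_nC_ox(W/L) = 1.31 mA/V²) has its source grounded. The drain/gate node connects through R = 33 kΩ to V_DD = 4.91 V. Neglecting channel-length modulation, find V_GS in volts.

V_GS = 1.16 V

With gate tied to drain, V_GS = V_DS ≥ V_GS − V_th, so the device is in saturation.
KCL at the drain: ½ k_n (V_GS − V_th)² = (V_DD − V_GS)/R.
Let x = V_GS − 0.739. Then 21.6 x² + x − 4.171 = 0, giving x = 0.417 V (positive root), so V_GS = 1.16 V.
I_D = (V_DD − V_GS)/R = (4.91 − 1.16) / 33 = 0.114 mA.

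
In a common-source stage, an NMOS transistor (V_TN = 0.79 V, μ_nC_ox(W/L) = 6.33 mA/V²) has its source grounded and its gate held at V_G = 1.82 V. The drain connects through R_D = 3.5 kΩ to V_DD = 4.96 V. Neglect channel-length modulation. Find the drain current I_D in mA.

I_D = 1.35 mA

V_GS = V_G = 1.82 V, so V_ov = 1.82 − 0.79 = 1.03 V.
Assume saturation: I_D = ½ k_n V_ov² = 0.5 × 6.33 × 1.03² = 3.36 mA, giving V_DS = V_DD − I_D R_D = 4.96 − 3.36 × 3.5 = -6.79 V.
But -6.79 V < V_ov = 1.03 V, so the device is actually in triode.
In triode I_D = k_n[V_ov V_DS − ½ V_DS²] and I_D = (V_DD − V_DS)/R_D. Equating: 11.1 V_DS² − 23.82 V_DS + 4.96 = 0, giving V_DS = 0.234 V (the root below V_ov).
I_D = (4.96 − 0.234) / 3.5 = 1.35 mA.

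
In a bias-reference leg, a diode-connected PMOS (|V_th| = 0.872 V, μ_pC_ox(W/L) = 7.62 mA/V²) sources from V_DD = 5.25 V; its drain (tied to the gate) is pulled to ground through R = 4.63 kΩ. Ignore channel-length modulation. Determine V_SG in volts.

V_SG = 1.34 V

With gate tied to drain, V_SG = V_SD ≥ V_SG − |V_th|, so the device is in saturation.
KCL at the drain: ½ k_p (V_SG − |V_th|)² = (V_DD − V_SG)/R.
Let x = V_SG − 0.872. Then 17.6 x² + x − 4.378 = 0, giving x = 0.471 V (positive root), so V_SG = 1.34 V.
I_D = (V_DD − V_SG)/R = (5.25 − 1.34) / 4.63 = 0.844 mA.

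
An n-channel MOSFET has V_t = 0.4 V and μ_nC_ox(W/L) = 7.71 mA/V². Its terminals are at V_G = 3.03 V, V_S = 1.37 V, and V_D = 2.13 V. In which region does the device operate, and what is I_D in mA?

V_GS = V_G − V_S = 3.03 − 1.37 = 1.66 V; V_DS = V_D − V_S = 2.13 − 1.37 = 0.76 V.
V_ov = V_GS − V_t = 1.66 − 0.4 = 1.26 V.
Since V_DS = 0.76 V < V_ov = 1.26 V, the device is in the triode region.
I_D = k_n [V_ov · V_DS − ½ V_DS²] = 7.71 × [1.26 × 0.76 − 0.5 × 0.76²] = 5.16 mA.

Triode; I_D = 5.16 mA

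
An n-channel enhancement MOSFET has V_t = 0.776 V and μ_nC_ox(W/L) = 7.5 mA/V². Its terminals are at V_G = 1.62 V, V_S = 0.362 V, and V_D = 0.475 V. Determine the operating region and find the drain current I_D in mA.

V_GS = V_G − V_S = 1.62 − 0.362 = 1.26 V; V_DS = V_D − V_S = 0.475 − 0.362 = 0.113 V.
V_ov = V_GS − V_t = 1.26 − 0.776 = 0.482 V.
Since V_DS = 0.113 V < V_ov = 0.482 V, the device is in the triode region.
I_D = k_n [V_ov · V_DS − ½ V_DS²] = 7.5 × [0.482 × 0.113 − 0.5 × 0.113²] = 0.361 mA.

Triode; I_D = 0.361 mA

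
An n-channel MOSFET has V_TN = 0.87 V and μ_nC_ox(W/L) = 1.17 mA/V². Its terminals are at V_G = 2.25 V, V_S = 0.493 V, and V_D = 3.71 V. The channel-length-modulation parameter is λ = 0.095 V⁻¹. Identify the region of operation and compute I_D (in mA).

Saturation; I_D = 0.601 mA

V_GS = V_G − V_S = 2.25 − 0.493 = 1.76 V; V_DS = V_D − V_S = 3.71 − 0.493 = 3.22 V.
V_ov = V_GS − V_TN = 1.76 − 0.87 = 0.887 V.
Since V_DS = 3.22 V ≥ V_ov = 0.887 V, the device is in saturation.
I_D = ½ k_n V_ov² (1 + λ V_DS) = 0.5 × 1.17 × 0.887² × (1 + 0.095 × 3.22) = 0.601 mA.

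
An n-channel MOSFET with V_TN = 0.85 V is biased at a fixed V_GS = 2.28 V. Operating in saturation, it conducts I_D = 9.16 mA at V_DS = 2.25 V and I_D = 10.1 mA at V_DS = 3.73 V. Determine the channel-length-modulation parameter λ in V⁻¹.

With V_GS fixed, I_D ∝ (1 + λ V_DS) in saturation, so I_D2/I_D1 = (1 + λ V_DS2)/(1 + λ V_DS1).
10.1/9.16 = 1.103 = (1 + 3.73 λ)/(1 + 2.25 λ).
Solving: λ (I_D1 V_DS2 − I_D2 V_DS1) = I_D2 − I_D1, so λ = (10.1 − 9.16) / (9.16 × 3.73 − 10.1 × 2.25) = 0.94 / 11.4 = 0.0822 V⁻¹.

λ = 0.0822 V⁻¹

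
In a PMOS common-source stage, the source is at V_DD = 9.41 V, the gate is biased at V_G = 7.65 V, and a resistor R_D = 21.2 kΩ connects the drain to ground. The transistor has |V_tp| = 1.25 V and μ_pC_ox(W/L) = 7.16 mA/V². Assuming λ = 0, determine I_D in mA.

V_SG = V_DD − V_G = 9.41 − 7.65 = 1.76 V, so V_ov = 1.76 − 1.25 = 0.51 V.
Assume saturation: I_D = ½ k_p V_ov² = 0.5 × 7.16 × 0.51² = 0.931 mA, giving V_SD = V_DD − I_D R_D = 9.41 − 0.931 × 21.2 = -10.3 V.
But -10.3 V < V_ov = 0.51 V, so the device is actually in triode.
In triode I_D = k_p[V_ov V_SD − ½ V_SD²] and I_D = (V_DD − V_SD)/R_D. Equating: 75.9 V_SD² − 78.41 V_SD + 9.41 = 0, giving V_SD = 0.139 V (the root below V_ov).
I_D = (9.41 − 0.139) / 21.2 = 0.437 mA.

I_D = 0.437 mA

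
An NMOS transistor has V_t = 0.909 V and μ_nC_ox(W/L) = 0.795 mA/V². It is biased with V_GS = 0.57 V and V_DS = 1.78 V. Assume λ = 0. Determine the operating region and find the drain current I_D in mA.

Cutoff; I_D = 0 mA

V_GS = 0.57 V < V_t = 0.909 V, so the transistor is in cutoff.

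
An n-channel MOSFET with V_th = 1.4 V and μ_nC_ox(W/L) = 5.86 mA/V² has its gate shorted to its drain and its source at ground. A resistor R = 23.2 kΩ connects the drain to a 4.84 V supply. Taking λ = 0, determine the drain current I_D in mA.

With gate tied to drain, V_GS = V_DS ≥ V_GS − V_th, so the device is in saturation.
KCL at the drain: ½ k_n (V_GS − V_th)² = (V_DD − V_GS)/R.
Let x = V_GS − 1.4. Then 68 x² + x − 3.44 = 0, giving x = 0.218 V (positive root), so V_GS = 1.62 V.
I_D = (V_DD − V_GS)/R = (4.84 − 1.62) / 23.2 = 0.139 mA.

I_D = 0.139 mA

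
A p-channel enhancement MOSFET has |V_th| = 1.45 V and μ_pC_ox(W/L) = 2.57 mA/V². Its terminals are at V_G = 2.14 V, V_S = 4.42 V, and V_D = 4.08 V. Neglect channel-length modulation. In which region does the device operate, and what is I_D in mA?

Triode; I_D = 0.577 mA

V_SG = V_S − V_G = 4.42 − 2.14 = 2.28 V; V_SD = V_S − V_D = 4.42 − 4.08 = 0.34 V.
V_ov = V_SG − |V_th| = 2.28 − 1.45 = 0.83 V.
Since V_SD = 0.34 V < V_ov = 0.83 V, the device is in the triode region.
I_D = k_p [V_ov · V_SD − ½ V_SD²] = 2.57 × [0.83 × 0.34 − 0.5 × 0.34²] = 0.577 mA.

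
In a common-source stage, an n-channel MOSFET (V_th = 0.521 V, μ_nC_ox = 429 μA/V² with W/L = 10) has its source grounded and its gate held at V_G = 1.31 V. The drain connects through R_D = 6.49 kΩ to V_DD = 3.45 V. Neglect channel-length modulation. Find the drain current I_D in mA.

I_D = 0.506 mA

V_GS = V_G = 1.31 V, so V_ov = 1.31 − 0.521 = 0.789 V.
k_n = μ_nC_ox · (W/L) = 4.29 mA/V².
Assume saturation: I_D = ½ k_n V_ov² = 0.5 × 4.29 × 0.789² = 1.34 mA, giving V_DS = V_DD − I_D R_D = 3.45 − 1.34 × 6.49 = -5.22 V.
But -5.22 V < V_ov = 0.789 V, so the device is actually in triode.
In triode I_D = k_n[V_ov V_DS − ½ V_DS²] and I_D = (V_DD − V_DS)/R_D. Equating: 13.9 V_DS² − 22.97 V_DS + 3.45 = 0, giving V_DS = 0.167 V (the root below V_ov).
I_D = (3.45 − 0.167) / 6.49 = 0.506 mA.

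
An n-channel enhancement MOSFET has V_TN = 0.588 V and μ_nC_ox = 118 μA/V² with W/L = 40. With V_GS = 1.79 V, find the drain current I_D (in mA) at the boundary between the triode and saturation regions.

At the boundary V_DS = V_ov = V_GS − V_TN = 1.79 − 0.588 = 1.2 V.
k_n = μ_nC_ox · (W/L) = 4.72 mA/V².
I_D = ½ k_n V_ov² = 0.5 × 4.72 × 1.2² = 3.41 mA.

I_D = 3.41 mA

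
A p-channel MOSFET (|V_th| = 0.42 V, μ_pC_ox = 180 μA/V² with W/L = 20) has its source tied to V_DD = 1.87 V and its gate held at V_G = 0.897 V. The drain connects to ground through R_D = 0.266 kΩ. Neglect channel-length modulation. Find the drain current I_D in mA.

I_D = 0.550 mA

V_SG = V_DD − V_G = 1.87 − 0.897 = 0.973 V, so V_ov = 0.973 − 0.42 = 0.553 V.
k_p = μ_pC_ox · (W/L) = 3.6 mA/V².
Assume saturation: I_D = ½ k_p V_ov² = 0.5 × 3.6 × 0.553² = 0.55 mA, giving V_SD = V_DD − I_D R_D = 1.87 − 0.55 × 0.266 = 1.72 V.
V_SD = 1.72 V ≥ V_ov = 0.553 V, confirming saturation.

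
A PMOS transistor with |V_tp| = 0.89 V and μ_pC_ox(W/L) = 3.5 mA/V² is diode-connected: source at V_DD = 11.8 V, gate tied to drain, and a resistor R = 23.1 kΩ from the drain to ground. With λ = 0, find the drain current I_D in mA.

I_D = 0.450 mA

With gate tied to drain, V_SG = V_SD ≥ V_SG − |V_tp|, so the device is in saturation.
KCL at the drain: ½ k_p (V_SG − |V_tp|)² = (V_DD − V_SG)/R.
Let x = V_SG − 0.89. Then 40.4 x² + x − 10.91 = 0, giving x = 0.507 V (positive root), so V_SG = 1.4 V.
I_D = (V_DD − V_SG)/R = (11.8 − 1.4) / 23.1 = 0.45 mA.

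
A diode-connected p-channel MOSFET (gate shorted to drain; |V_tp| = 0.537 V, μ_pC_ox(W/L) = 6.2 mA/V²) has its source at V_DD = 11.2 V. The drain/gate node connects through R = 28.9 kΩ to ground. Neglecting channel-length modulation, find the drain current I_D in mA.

With gate tied to drain, V_SG = V_SD ≥ V_SG − |V_tp|, so the device is in saturation.
KCL at the drain: ½ k_p (V_SG − |V_tp|)² = (V_DD − V_SG)/R.
Let x = V_SG − 0.537. Then 89.6 x² + x − 10.66 = 0, giving x = 0.339 V (positive root), so V_SG = 0.876 V.
I_D = (V_DD − V_SG)/R = (11.2 − 0.876) / 28.9 = 0.357 mA.

I_D = 0.357 mA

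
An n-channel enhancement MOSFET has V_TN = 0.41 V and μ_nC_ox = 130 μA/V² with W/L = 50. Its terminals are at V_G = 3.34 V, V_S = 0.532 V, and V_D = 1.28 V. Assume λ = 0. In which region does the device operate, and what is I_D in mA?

V_GS = V_G − V_S = 3.34 − 0.532 = 2.81 V; V_DS = V_D − V_S = 1.28 − 0.532 = 0.748 V.
k_n = μ_nC_ox · (W/L) = 6.5 mA/V².
V_ov = V_GS − V_TN = 2.81 − 0.41 = 2.4 V.
Since V_DS = 0.748 V < V_ov = 2.4 V, the device is in the triode region.
I_D = k_n [V_ov · V_DS − ½ V_DS²] = 6.5 × [2.4 × 0.748 − 0.5 × 0.748²] = 9.84 mA.

Triode; I_D = 9.84 mA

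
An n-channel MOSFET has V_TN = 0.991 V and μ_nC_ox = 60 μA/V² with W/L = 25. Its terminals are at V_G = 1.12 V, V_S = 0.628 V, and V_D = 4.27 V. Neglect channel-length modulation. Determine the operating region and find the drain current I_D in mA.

Cutoff; I_D = 0 mA

V_GS = V_G − V_S = 1.12 − 0.628 = 0.492 V; V_DS = V_D − V_S = 4.27 − 0.628 = 3.64 V.
V_GS = 0.492 V < V_TN = 0.991 V, so the transistor is in cutoff.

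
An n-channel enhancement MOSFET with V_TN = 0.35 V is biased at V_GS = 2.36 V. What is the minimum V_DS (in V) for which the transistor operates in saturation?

V_DS,sat = 2.01 V

The boundary between triode and saturation is V_DS = V_GS − V_TN = V_ov.
V_ov = 2.36 − 0.35 = 2.01 V.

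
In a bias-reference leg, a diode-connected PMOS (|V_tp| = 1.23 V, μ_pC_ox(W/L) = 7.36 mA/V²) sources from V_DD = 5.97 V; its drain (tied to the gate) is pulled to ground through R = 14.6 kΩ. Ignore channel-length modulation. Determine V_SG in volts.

With gate tied to drain, V_SG = V_SD ≥ V_SG − |V_tp|, so the device is in saturation.
KCL at the drain: ½ k_p (V_SG − |V_tp|)² = (V_DD − V_SG)/R.
Let x = V_SG − 1.23. Then 53.7 x² + x − 4.74 = 0, giving x = 0.288 V (positive root), so V_SG = 1.52 V.
I_D = (V_DD − V_SG)/R = (5.97 − 1.52) / 14.6 = 0.305 mA.

V_SG = 1.52 V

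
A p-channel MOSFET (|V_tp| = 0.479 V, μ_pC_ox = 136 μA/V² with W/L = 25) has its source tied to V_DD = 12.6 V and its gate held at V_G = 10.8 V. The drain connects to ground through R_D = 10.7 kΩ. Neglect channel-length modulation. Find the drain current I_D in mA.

I_D = 1.15 mA

V_SG = V_DD − V_G = 12.6 − 10.8 = 1.8 V, so V_ov = 1.8 − 0.479 = 1.32 V.
k_p = μ_pC_ox · (W/L) = 3.4 mA/V².
Assume saturation: I_D = ½ k_p V_ov² = 0.5 × 3.4 × 1.32² = 2.97 mA, giving V_SD = V_DD − I_D R_D = 12.6 − 2.97 × 10.7 = -19.1 V.
But -19.1 V < V_ov = 1.32 V, so the device is actually in triode.
In triode I_D = k_p[V_ov V_SD − ½ V_SD²] and I_D = (V_DD − V_SD)/R_D. Equating: 18.2 V_SD² − 49.06 V_SD + 12.6 = 0, giving V_SD = 0.287 V (the root below V_ov).
I_D = (12.6 − 0.287) / 10.7 = 1.15 mA.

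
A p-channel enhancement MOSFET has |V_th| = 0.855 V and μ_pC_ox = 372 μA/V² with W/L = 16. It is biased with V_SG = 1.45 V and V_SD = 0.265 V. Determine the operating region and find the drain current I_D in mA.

Triode; I_D = 0.729 mA

k_p = μ_pC_ox · (W/L) = 5.952 mA/V².
V_ov = V_SG − |V_th| = 1.45 − 0.855 = 0.595 V.
Since V_SD = 0.265 V < V_ov = 0.595 V, the device is in the triode region.
I_D = k_p [V_ov · V_SD − ½ V_SD²] = 5.952 × [0.595 × 0.265 − 0.5 × 0.265²] = 0.729 mA.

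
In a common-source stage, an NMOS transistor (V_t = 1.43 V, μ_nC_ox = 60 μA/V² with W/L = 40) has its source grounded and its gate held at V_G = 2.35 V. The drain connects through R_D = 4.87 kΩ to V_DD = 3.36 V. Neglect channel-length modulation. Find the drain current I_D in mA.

I_D = 0.619 mA

V_GS = V_G = 2.35 V, so V_ov = 2.35 − 1.43 = 0.92 V.
k_n = μ_nC_ox · (W/L) = 2.4 mA/V².
Assume saturation: I_D = ½ k_n V_ov² = 0.5 × 2.4 × 0.92² = 1.02 mA, giving V_DS = V_DD − I_D R_D = 3.36 − 1.02 × 4.87 = -1.59 V.
But -1.59 V < V_ov = 0.92 V, so the device is actually in triode.
In triode I_D = k_n[V_ov V_DS − ½ V_DS²] and I_D = (V_DD − V_DS)/R_D. Equating: 5.84 V_DS² − 11.75 V_DS + 3.36 = 0, giving V_DS = 0.345 V (the root below V_ov).
I_D = (3.36 − 0.345) / 4.87 = 0.619 mA.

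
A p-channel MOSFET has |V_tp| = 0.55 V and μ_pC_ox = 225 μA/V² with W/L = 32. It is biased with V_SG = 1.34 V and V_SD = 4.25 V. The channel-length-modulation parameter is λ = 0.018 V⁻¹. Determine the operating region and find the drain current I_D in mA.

Saturation; I_D = 2.42 mA

k_p = μ_pC_ox · (W/L) = 7.2 mA/V².
V_ov = V_SG − |V_tp| = 1.34 − 0.55 = 0.79 V.
Since V_SD = 4.25 V ≥ V_ov = 0.79 V, the device is in saturation.
I_D = ½ k_p V_ov² (1 + λ V_SD) = 0.5 × 7.2 × 0.79² × (1 + 0.018 × 4.25) = 2.42 mA.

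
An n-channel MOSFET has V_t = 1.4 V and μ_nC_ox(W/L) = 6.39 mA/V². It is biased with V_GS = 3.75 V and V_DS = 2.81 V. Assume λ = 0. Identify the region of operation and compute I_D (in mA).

V_ov = V_GS − V_t = 3.75 − 1.4 = 2.35 V.
Since V_DS = 2.81 V ≥ V_ov = 2.35 V, the device is in saturation.
I_D = ½ k_n V_ov² = 0.5 × 6.39 × 2.35² = 17.6 mA.

Saturation; I_D = 17.6 mA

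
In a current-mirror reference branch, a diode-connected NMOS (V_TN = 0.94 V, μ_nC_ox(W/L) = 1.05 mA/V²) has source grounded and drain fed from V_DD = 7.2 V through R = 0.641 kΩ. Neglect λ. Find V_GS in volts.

V_GS = 4.02 V

With gate tied to drain, V_GS = V_DS ≥ V_GS − V_TN, so the device is in saturation.
KCL at the drain: ½ k_n (V_GS − V_TN)² = (V_DD − V_GS)/R.
Let x = V_GS − 0.94. Then 0.337 x² + x − 6.26 = 0, giving x = 3.08 V (positive root), so V_GS = 4.02 V.
I_D = (V_DD − V_GS)/R = (7.2 − 4.02) / 0.641 = 4.97 mA.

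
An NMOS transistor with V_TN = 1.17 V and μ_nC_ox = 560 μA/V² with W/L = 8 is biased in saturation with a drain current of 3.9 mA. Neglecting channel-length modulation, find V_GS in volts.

V_GS = 2.49 V

k_n = μ_nC_ox · (W/L) = 4.48 mA/V².
In saturation I_D = ½ k_n (V_GS − V_TN)², so V_GS − V_TN = √(2 I_D / k_n) = √(2 × 3.9 / 4.48) = 1.32 V.
V_GS = 1.17 + 1.32 = 2.49 V.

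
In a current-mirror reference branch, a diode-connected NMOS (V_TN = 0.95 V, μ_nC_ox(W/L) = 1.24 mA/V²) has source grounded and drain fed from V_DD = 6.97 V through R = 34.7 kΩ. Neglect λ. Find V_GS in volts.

With gate tied to drain, V_GS = V_DS ≥ V_GS − V_TN, so the device is in saturation.
KCL at the drain: ½ k_n (V_GS − V_TN)² = (V_DD − V_GS)/R.
Let x = V_GS − 0.95. Then 21.5 x² + x − 6.02 = 0, giving x = 0.506 V (positive root), so V_GS = 1.46 V.
I_D = (V_DD − V_GS)/R = (6.97 − 1.46) / 34.7 = 0.159 mA.

V_GS = 1.46 V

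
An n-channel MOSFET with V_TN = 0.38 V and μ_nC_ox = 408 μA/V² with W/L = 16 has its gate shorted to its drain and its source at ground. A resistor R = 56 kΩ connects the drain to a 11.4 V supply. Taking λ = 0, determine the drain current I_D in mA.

With gate tied to drain, V_GS = V_DS ≥ V_GS − V_TN, so the device is in saturation.
k_n = μ_nC_ox · (W/L) = 6.528 mA/V².
KCL at the drain: ½ k_n (V_GS − V_TN)² = (V_DD − V_GS)/R.
Let x = V_GS − 0.38. Then 183 x² + x − 11.02 = 0, giving x = 0.243 V (positive root), so V_GS = 0.623 V.
I_D = (V_DD − V_GS)/R = (11.4 − 0.623) / 56 = 0.192 mA.

I_D = 0.192 mA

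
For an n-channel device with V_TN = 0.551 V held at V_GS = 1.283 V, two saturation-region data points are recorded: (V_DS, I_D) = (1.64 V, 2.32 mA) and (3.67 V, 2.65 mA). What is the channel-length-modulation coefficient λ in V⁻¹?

λ = 0.0792 V⁻¹

With V_GS fixed, I_D ∝ (1 + λ V_DS) in saturation, so I_D2/I_D1 = (1 + λ V_DS2)/(1 + λ V_DS1).
2.65/2.32 = 1.142 = (1 + 3.67 λ)/(1 + 1.64 λ).
Solving: λ (I_D1 V_DS2 − I_D2 V_DS1) = I_D2 − I_D1, so λ = (2.65 − 2.32) / (2.32 × 3.67 − 2.65 × 1.64) = 0.33 / 4.17 = 0.0792 V⁻¹.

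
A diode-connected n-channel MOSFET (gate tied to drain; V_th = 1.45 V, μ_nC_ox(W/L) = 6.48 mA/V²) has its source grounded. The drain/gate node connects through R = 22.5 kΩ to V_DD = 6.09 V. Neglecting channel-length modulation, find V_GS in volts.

V_GS = 1.70 V

With gate tied to drain, V_GS = V_DS ≥ V_GS − V_th, so the device is in saturation.
KCL at the drain: ½ k_n (V_GS − V_th)² = (V_DD − V_GS)/R.
Let x = V_GS − 1.45. Then 72.9 x² + x − 4.64 = 0, giving x = 0.246 V (positive root), so V_GS = 1.7 V.
I_D = (V_DD − V_GS)/R = (6.09 − 1.7) / 22.5 = 0.195 mA.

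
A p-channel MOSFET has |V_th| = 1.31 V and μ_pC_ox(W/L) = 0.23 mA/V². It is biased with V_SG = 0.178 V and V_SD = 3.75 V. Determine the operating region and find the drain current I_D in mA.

Cutoff; I_D = 0 mA

V_SG = 0.178 V < |V_th| = 1.31 V, so the transistor is in cutoff.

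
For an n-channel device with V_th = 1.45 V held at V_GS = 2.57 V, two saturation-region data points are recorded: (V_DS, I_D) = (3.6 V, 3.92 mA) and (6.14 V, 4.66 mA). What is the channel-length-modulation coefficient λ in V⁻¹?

λ = 0.101 V⁻¹

With V_GS fixed, I_D ∝ (1 + λ V_DS) in saturation, so I_D2/I_D1 = (1 + λ V_DS2)/(1 + λ V_DS1).
4.66/3.92 = 1.189 = (1 + 6.14 λ)/(1 + 3.6 λ).
Solving: λ (I_D1 V_DS2 − I_D2 V_DS1) = I_D2 − I_D1, so λ = (4.66 − 3.92) / (3.92 × 6.14 − 4.66 × 3.6) = 0.74 / 7.29 = 0.101 V⁻¹.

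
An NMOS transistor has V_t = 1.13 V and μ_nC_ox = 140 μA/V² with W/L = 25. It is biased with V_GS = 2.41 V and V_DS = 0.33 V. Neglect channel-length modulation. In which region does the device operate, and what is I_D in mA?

k_n = μ_nC_ox · (W/L) = 3.5 mA/V².
V_ov = V_GS − V_t = 2.41 − 1.13 = 1.28 V.
Since V_DS = 0.33 V < V_ov = 1.28 V, the device is in the triode region.
I_D = k_n [V_ov · V_DS − ½ V_DS²] = 3.5 × [1.28 × 0.33 − 0.5 × 0.33²] = 1.29 mA.

Triode; I_D = 1.29 mA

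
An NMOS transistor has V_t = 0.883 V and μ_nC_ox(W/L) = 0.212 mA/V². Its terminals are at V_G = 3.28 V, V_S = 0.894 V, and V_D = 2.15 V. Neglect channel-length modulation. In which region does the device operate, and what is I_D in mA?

Triode; I_D = 0.233 mA

V_GS = V_G − V_S = 3.28 − 0.894 = 2.39 V; V_DS = V_D − V_S = 2.15 − 0.894 = 1.26 V.
V_ov = V_GS − V_t = 2.39 − 0.883 = 1.5 V.
Since V_DS = 1.26 V < V_ov = 1.5 V, the device is in the triode region.
I_D = k_n [V_ov · V_DS − ½ V_DS²] = 0.212 × [1.5 × 1.26 − 0.5 × 1.26²] = 0.233 mA.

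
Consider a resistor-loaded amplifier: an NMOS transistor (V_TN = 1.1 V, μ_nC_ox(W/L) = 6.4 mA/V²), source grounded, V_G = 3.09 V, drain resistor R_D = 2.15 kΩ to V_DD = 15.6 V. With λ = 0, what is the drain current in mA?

I_D = 6.95 mA

V_GS = V_G = 3.09 V, so V_ov = 3.09 − 1.1 = 1.99 V.
Assume saturation: I_D = ½ k_n V_ov² = 0.5 × 6.4 × 1.99² = 12.7 mA, giving V_DS = V_DD − I_D R_D = 15.6 − 12.7 × 2.15 = -11.6 V.
But -11.6 V < V_ov = 1.99 V, so the device is actually in triode.
In triode I_D = k_n[V_ov V_DS − ½ V_DS²] and I_D = (V_DD − V_DS)/R_D. Equating: 6.88 V_DS² − 28.38 V_DS + 15.6 = 0, giving V_DS = 0.653 V (the root below V_ov).
I_D = (15.6 − 0.653) / 2.15 = 6.95 mA.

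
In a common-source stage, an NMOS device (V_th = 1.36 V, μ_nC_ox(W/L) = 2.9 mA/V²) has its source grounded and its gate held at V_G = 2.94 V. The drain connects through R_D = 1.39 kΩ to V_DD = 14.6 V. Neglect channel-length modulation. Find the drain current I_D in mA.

I_D = 3.62 mA

V_GS = V_G = 2.94 V, so V_ov = 2.94 − 1.36 = 1.58 V.
Assume saturation: I_D = ½ k_n V_ov² = 0.5 × 2.9 × 1.58² = 3.62 mA, giving V_DS = V_DD − I_D R_D = 14.6 − 3.62 × 1.39 = 9.57 V.
V_DS = 9.57 V ≥ V_ov = 1.58 V, confirming saturation.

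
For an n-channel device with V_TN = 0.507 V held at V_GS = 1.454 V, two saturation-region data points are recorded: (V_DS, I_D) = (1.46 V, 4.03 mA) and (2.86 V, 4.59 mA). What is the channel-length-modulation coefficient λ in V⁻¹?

With V_GS fixed, I_D ∝ (1 + λ V_DS) in saturation, so I_D2/I_D1 = (1 + λ V_DS2)/(1 + λ V_DS1).
4.59/4.03 = 1.139 = (1 + 2.86 λ)/(1 + 1.46 λ).
Solving: λ (I_D1 V_DS2 − I_D2 V_DS1) = I_D2 − I_D1, so λ = (4.59 − 4.03) / (4.03 × 2.86 − 4.59 × 1.46) = 0.56 / 4.82 = 0.116 V⁻¹.

λ = 0.116 V⁻¹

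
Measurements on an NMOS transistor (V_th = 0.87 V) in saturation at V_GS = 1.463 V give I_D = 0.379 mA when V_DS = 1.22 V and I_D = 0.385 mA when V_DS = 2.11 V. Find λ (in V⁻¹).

With V_GS fixed, I_D ∝ (1 + λ V_DS) in saturation, so I_D2/I_D1 = (1 + λ V_DS2)/(1 + λ V_DS1).
0.385/0.379 = 1.016 = (1 + 2.11 λ)/(1 + 1.22 λ).
Solving: λ (I_D1 V_DS2 − I_D2 V_DS1) = I_D2 − I_D1, so λ = (0.385 − 0.379) / (0.379 × 2.11 − 0.385 × 1.22) = 0.006 / 0.33 = 0.0182 V⁻¹.

λ = 0.0182 V⁻¹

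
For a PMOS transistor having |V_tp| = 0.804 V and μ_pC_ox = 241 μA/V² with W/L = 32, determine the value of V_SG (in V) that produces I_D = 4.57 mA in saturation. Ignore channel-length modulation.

k_p = μ_pC_ox · (W/L) = 7.712 mA/V².
In saturation I_D = ½ k_p (V_SG − |V_tp|)², so V_SG − |V_tp| = √(2 I_D / k_p) = √(2 × 4.57 / 7.712) = 1.09 V.
V_SG = 0.804 + 1.09 = 1.89 V.

V_SG = 1.89 V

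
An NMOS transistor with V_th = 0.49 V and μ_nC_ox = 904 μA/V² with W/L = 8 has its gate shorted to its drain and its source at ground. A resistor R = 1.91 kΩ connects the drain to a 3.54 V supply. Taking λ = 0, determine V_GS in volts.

With gate tied to drain, V_GS = V_DS ≥ V_GS − V_th, so the device is in saturation.
k_n = μ_nC_ox · (W/L) = 7.232 mA/V².
KCL at the drain: ½ k_n (V_GS − V_th)² = (V_DD − V_GS)/R.
Let x = V_GS − 0.49. Then 6.91 x² + x − 3.05 = 0, giving x = 0.596 V (positive root), so V_GS = 1.09 V.
I_D = (V_DD − V_GS)/R = (3.54 − 1.09) / 1.91 = 1.28 mA.

V_GS = 1.09 V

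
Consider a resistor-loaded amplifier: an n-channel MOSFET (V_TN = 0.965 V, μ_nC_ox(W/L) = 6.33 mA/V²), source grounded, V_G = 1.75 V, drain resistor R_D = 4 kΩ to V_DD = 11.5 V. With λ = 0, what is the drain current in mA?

I_D = 1.95 mA

V_GS = V_G = 1.75 V, so V_ov = 1.75 − 0.965 = 0.785 V.
Assume saturation: I_D = ½ k_n V_ov² = 0.5 × 6.33 × 0.785² = 1.95 mA, giving V_DS = V_DD − I_D R_D = 11.5 − 1.95 × 4 = 3.7 V.
V_DS = 3.7 V ≥ V_ov = 0.785 V, confirming saturation.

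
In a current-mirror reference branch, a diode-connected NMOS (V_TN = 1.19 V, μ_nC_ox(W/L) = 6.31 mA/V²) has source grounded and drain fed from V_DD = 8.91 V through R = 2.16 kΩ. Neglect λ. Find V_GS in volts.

V_GS = 2.18 V

With gate tied to drain, V_GS = V_DS ≥ V_GS − V_TN, so the device is in saturation.
KCL at the drain: ½ k_n (V_GS − V_TN)² = (V_DD − V_GS)/R.
Let x = V_GS − 1.19. Then 6.81 x² + x − 7.72 = 0, giving x = 0.994 V (positive root), so V_GS = 2.18 V.
I_D = (V_DD − V_GS)/R = (8.91 − 2.18) / 2.16 = 3.11 mA.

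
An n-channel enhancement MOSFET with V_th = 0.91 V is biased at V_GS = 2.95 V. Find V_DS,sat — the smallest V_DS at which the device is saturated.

The boundary between triode and saturation is V_DS = V_GS − V_th = V_ov.
V_ov = 2.95 − 0.91 = 2.04 V.

V_DS,sat = 2.04 V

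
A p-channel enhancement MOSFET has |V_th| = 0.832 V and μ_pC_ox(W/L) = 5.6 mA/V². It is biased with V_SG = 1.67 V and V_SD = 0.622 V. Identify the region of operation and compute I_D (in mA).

V_ov = V_SG − |V_th| = 1.67 − 0.832 = 0.838 V.
Since V_SD = 0.622 V < V_ov = 0.838 V, the device is in the triode region.
I_D = k_p [V_ov · V_SD − ½ V_SD²] = 5.6 × [0.838 × 0.622 − 0.5 × 0.622²] = 1.84 mA.

Triode; I_D = 1.84 mA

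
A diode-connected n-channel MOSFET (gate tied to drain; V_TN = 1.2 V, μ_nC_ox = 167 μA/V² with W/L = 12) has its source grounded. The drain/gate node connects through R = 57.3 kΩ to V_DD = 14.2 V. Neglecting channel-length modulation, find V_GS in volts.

With gate tied to drain, V_GS = V_DS ≥ V_GS − V_TN, so the device is in saturation.
k_n = μ_nC_ox · (W/L) = 2.004 mA/V².
KCL at the drain: ½ k_n (V_GS − V_TN)² = (V_DD − V_GS)/R.
Let x = V_GS − 1.2. Then 57.4 x² + x − 13 = 0, giving x = 0.467 V (positive root), so V_GS = 1.67 V.
I_D = (V_DD − V_GS)/R = (14.2 − 1.67) / 57.3 = 0.219 mA.

V_GS = 1.67 V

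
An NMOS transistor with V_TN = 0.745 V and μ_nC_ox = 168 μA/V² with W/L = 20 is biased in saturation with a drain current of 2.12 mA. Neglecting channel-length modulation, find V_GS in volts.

k_n = μ_nC_ox · (W/L) = 3.36 mA/V².
In saturation I_D = ½ k_n (V_GS − V_TN)², so V_GS − V_TN = √(2 I_D / k_n) = √(2 × 2.12 / 3.36) = 1.12 V.
V_GS = 0.745 + 1.12 = 1.87 V.

V_GS = 1.87 V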